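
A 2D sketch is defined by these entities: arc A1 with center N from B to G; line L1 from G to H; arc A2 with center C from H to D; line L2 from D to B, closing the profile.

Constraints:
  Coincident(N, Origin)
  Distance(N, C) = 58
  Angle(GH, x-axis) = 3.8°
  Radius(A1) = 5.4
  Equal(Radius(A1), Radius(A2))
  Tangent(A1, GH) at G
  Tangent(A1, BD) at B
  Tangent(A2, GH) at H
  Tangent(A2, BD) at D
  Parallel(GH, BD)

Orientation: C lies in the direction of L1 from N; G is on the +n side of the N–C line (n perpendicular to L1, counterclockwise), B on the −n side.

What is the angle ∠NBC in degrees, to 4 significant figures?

84.68°

N is at the origin and C lies 58.0 along u from N, so C = 58.0·u = (57.87, 3.844). Tangency of A1 to both parallel lines with radius 5.4 puts G and B at N ± 5.4·n: G = (-0.3579, 5.388), B = (0.3579, -5.388). Then cos ∠NBC = BN·BC / (|BN||BC|), giving 84.68°.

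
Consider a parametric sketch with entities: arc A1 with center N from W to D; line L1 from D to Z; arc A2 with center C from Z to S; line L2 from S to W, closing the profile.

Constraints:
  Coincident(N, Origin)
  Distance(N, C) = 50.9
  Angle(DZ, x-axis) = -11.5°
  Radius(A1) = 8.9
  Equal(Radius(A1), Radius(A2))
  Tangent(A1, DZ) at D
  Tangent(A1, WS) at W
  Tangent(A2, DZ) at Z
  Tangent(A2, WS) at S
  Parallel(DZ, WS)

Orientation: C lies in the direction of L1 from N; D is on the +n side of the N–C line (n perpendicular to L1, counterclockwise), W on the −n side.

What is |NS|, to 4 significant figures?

51.67

The slot axis is L1's direction at -11.5°, so u = (cos -11.5°, sin -11.5°) = (0.9799, -0.1994) and n = (−sin -11.5°, cos -11.5°) = (0.1994, 0.9799). N is at the origin and C lies 50.9 along u from N, so C = 50.9·u = (49.88, -10.15). Tangency of A1 to both parallel lines with radius 8.9 puts D and W at N ± 8.9·n: D = (1.774, 8.721), W = (-1.774, -8.721). Equal radii place Z and S the same way about C: Z = C + 8.9·n = (51.65, -1.426), S = C − 8.9·n = (48.10, -18.87). Then |NS| = |S − N| = 51.67.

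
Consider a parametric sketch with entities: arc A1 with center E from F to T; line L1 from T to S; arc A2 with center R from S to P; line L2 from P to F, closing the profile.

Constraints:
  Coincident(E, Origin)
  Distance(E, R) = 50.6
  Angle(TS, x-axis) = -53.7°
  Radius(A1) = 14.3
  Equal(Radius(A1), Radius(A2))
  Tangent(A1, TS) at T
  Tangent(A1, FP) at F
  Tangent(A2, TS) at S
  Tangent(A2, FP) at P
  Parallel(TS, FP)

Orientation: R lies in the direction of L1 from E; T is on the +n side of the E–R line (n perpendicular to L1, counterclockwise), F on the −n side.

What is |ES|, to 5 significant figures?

52.582

Tangency of A1 to both parallel lines with radius 14.3 puts T and F at E ± 14.3·n: T = (11.525, 8.4658), F = (-11.525, -8.4658). Equal radii place S and P the same way about R: S = R + 14.3·n = (41.481, -32.314), P = R − 14.3·n = (18.431, -49.246). Then |ES| = |S − E| = 52.582.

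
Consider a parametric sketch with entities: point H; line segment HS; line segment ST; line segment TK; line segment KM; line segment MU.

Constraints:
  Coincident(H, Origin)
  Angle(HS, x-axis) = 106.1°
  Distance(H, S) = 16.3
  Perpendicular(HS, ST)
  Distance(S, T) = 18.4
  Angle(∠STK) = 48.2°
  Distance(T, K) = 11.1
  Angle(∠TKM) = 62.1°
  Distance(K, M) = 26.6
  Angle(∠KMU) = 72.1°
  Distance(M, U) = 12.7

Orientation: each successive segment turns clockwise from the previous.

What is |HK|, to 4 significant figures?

13.62

HS ⟂ ST, so ST runs at 16.10°; with |ST| = 18.4, T = (13.16, 20.76). ∠STK = 48.2° gives TK at -115.7° from the x-axis; with |TK| = 11.1, K = (8.344, 10.76). Then |HK| = |K − H| = 13.62.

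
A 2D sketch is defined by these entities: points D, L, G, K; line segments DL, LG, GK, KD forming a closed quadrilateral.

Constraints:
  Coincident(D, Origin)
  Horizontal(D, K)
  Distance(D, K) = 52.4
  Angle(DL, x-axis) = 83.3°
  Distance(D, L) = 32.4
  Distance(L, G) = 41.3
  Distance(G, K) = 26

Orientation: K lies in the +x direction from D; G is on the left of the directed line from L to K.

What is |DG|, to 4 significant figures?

50.83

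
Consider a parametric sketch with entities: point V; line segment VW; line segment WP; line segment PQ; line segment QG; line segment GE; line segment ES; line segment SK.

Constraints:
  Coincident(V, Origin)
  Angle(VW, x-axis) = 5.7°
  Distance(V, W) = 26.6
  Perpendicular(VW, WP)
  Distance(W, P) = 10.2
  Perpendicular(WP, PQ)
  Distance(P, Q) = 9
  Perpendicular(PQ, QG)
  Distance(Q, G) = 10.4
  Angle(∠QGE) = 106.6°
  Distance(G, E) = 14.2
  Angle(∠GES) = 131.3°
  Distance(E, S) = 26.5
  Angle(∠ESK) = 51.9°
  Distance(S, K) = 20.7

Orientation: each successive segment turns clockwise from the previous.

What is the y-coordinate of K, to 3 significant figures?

-13.4

V is at the origin; VW runs at 5.7° with length 26.6, so W = (26.5, 2.64). VW ⟂ WP, so WP runs at -84.3°; with |WP| = 10.2, P = (27.5, -7.51). WP is perpendicular to PQ, so PQ runs at -174°; with |PQ| = 9.0, Q = (18.5, -8.40). PQ ⟂ QG, so QG runs at 95.7°; with |QG| = 10.4, G = (17.5, 1.95). ∠QGE = 106.6° gives GE at 22.3° from the x-axis; with |GE| = 14.2, E = (30.6, 7.34). ∠GES = 131.3° gives ES at -26.4° from the x-axis; with |ES| = 26.5, S = (54.4, -4.45). ∠ESK = 51.9° gives SK at -154° from the x-axis; with |SK| = 20.7, K = (35.7, -13.4). So K.y = -13.4.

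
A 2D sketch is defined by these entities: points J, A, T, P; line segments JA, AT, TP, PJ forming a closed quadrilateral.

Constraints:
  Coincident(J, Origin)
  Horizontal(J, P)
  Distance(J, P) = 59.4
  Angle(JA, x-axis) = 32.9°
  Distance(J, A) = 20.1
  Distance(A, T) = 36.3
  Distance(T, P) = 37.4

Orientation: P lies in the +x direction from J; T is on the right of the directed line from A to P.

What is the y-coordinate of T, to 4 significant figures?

-22.97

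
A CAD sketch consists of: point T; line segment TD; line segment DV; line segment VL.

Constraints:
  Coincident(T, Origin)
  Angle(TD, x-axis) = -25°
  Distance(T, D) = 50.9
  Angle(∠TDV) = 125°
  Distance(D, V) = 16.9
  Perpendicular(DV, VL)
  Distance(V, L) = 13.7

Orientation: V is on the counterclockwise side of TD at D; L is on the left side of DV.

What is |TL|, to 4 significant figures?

53.93

∠TDV = 125.0°, so DV runs at -25.0° + (180° − 125.0°) = 30.00° from the x-axis; with |DV| = 16.9, V = D + 16.9·(cos 30.00°, sin 30.00°) = (60.77, -13.06). DV ⟂ VL; with |VL| = 13.7 on the left of DV, L = V + 13.7·(-0.5000, 0.8660) = (53.92, -1.197). Then |TL| = |L − T| = 53.93.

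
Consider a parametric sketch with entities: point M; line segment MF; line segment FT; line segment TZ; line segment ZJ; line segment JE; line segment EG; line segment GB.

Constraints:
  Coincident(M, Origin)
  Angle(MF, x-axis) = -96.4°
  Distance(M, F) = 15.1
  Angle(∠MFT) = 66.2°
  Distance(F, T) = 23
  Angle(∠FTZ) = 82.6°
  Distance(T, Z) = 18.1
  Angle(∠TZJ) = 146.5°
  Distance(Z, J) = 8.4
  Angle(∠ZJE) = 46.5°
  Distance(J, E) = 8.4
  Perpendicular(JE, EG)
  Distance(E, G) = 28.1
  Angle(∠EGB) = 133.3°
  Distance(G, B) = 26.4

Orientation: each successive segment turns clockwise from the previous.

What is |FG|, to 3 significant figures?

44.3

M is at the origin; MF runs at -96.4° with length 15.1, so F = (-1.68, -15.0). ∠MFT = 66.2° gives FT at 150° from the x-axis; with |FT| = 23.0, T = (-21.6, -3.44). ∠FTZ = 82.6° gives TZ at 52.4° from the x-axis; with |TZ| = 18.1, Z = (-10.5, 10.9). ∠TZJ = 146.5° gives ZJ at 18.9° from the x-axis; with |ZJ| = 8.4, J = (-2.57, 13.6). ∠ZJE = 46.5° gives JE at -115° from the x-axis; with |JE| = 8.4, E = (-6.07, 5.99). JE ⟂ EG, so EG runs at 155°; with |EG| = 28.1, G = (-31.6, 17.7). Then |FG| = |G − F| = 44.3.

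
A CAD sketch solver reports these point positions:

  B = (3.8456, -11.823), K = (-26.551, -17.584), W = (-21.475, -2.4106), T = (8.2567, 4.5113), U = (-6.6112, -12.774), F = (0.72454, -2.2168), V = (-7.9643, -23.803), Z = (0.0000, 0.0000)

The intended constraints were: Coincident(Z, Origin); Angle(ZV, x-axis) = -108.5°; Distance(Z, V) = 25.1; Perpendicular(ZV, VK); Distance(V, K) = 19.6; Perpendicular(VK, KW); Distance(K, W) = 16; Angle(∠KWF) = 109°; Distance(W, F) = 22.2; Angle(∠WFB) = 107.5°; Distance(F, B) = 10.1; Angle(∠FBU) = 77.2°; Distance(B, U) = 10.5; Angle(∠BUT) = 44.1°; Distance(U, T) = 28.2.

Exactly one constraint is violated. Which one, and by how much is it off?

Distance(U, T) = 28.2 — off by 5.40.

Z = (0.00, 0.00) ✓; ZV at -108.5° ✓; |ZV| = 25.10 ✓; ∠(ZV, VK) = 90.00° ✓; |VK| = 19.60 ✓; ∠(VK, KW) = 90.00° ✓; |KW| = 16.00 ✓; ∠KWF = 109.0° ✓; |WF| = 22.20 ✓; ∠WFB = 107.5° ✓; |FB| = 10.10 ✓; ∠FBU = 77.20° ✓; |BU| = 10.50 ✓; ∠BUT = 44.10° ✓; |UT| = 22.80 ✗.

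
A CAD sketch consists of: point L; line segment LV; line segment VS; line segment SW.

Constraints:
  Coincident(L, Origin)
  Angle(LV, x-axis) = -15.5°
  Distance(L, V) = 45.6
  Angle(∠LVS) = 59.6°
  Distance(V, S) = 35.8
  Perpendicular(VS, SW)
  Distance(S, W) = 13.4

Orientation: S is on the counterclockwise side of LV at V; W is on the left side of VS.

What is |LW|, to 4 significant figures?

28.88

L is at the origin; LV runs at -15.5° with length 45.6, so V = 45.6·(cos -15.5°, sin -15.5°) = (43.94, -12.19). ∠LVS = 59.6°, so VS runs at -15.5° + (180° − 59.6°) = 104.9° from the x-axis; with |VS| = 35.8, S = V + 35.8·(cos 104.9°, sin 104.9°) = (34.74, 22.41). The perpendicularity gives SW at right angles to VS; with |SW| = 13.4 on the left of VS, W = S + 13.4·(-0.9664, -0.2571) = (21.79, 18.96). Then |LW| = |W − L| = 28.88.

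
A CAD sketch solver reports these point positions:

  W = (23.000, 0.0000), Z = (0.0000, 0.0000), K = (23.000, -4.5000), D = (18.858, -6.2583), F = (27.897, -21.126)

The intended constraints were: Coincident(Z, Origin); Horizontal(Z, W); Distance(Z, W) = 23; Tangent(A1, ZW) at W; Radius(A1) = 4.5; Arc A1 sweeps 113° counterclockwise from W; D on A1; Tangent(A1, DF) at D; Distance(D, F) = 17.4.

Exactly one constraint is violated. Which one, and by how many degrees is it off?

Tangent(A1, DF) at D — off by 8.30°.

Z = (0.00, 0.00) ✓; Z.y = 0.00, W.y = 0.00 ✓; |ZW| = 23.00 ✓; ∠(KW, WZ) = 90.00° ✓; |KW| = 4.500 ✓; bearing(K→D) − bearing(K→W) = 113.0° ✓; |KD| = 4.500 ✓; ∠(KD, DF) = 81.70° ✗; |DF| = 17.40 ✓.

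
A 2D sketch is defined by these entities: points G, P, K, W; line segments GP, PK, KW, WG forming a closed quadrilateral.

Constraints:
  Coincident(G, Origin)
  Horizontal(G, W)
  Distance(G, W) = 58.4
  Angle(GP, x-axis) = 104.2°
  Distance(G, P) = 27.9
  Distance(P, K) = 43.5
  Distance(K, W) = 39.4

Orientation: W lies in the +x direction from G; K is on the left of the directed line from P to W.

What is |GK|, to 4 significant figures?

48.80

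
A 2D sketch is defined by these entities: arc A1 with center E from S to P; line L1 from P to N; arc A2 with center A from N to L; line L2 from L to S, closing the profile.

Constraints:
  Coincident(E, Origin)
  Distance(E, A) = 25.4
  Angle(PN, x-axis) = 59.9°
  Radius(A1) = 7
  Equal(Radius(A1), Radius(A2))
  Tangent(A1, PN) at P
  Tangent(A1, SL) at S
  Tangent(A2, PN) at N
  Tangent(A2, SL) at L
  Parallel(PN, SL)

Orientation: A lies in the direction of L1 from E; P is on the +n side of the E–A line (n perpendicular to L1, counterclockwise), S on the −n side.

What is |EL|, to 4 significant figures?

26.35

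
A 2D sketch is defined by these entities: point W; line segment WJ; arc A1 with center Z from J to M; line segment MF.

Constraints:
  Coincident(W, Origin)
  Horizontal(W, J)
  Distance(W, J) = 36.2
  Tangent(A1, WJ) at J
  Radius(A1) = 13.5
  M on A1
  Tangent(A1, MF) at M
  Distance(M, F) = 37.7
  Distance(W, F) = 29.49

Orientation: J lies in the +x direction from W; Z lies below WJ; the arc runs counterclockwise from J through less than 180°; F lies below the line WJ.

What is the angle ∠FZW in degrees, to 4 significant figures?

43.98°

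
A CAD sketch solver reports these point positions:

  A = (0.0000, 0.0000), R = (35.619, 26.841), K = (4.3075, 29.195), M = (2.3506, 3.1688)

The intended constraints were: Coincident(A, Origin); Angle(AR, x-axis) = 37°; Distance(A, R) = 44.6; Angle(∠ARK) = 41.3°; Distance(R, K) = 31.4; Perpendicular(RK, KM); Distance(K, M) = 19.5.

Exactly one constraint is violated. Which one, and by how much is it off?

Distance(K, M) = 19.5 — off by 6.60.

A = (0.00, 0.00) ✓; AR at 37.00° ✓; |AR| = 44.60 ✓; ∠ARK = 41.30° ✓; |RK| = 31.40 ✓; ∠(RK, KM) = 90.00° ✓; |KM| = 26.10 ✗.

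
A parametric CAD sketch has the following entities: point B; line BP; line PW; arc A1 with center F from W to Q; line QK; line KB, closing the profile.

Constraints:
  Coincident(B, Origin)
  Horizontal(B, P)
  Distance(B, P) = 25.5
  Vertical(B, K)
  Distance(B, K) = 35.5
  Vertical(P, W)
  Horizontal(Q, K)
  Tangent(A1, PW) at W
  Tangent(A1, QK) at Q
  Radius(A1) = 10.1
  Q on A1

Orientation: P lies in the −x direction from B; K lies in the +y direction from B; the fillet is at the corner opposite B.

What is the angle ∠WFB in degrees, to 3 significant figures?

121°

The virtual corner opposite B is at (-25.5, 35.5). Tangency of A1 to PW means the radius FW is perpendicular to PW and tangency of A1 to QK means the radius FQ is perpendicular to QK, with radius 10.1, so the center F sits 10.1 in from both sides at F = (-15.4, 25.4). That places the tangent points at W = (-25.5, 25.4) on PW and Q = (-15.4, 35.5) on QK. Then cos ∠WFB = FW·FB / (|FW||FB|), giving 121°.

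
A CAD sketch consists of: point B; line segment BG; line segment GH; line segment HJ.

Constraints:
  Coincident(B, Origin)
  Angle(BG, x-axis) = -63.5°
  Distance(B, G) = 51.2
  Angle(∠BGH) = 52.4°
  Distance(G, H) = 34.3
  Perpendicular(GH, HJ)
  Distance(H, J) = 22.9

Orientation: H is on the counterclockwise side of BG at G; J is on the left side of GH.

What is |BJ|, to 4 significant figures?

17.93

∠BGH = 52.4°, so GH runs at -63.5° + (180° − 52.4°) = 64.10° from the x-axis; with |GH| = 34.3, H = G + 34.3·(cos 64.10°, sin 64.10°) = (37.83, -14.97). The perpendicularity gives HJ at right angles to GH; with |HJ| = 22.9 on the left of GH, J = H + 22.9·(-0.8996, 0.4368) = (17.23, -4.963). Then |BJ| = |J − B| = 17.93.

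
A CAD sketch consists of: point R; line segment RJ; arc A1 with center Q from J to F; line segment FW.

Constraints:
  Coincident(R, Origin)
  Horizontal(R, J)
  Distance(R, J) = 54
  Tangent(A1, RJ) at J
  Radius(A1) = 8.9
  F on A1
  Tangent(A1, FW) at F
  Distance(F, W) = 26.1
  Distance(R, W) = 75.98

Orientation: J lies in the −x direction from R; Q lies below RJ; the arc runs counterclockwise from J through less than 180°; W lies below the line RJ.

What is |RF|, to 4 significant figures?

63.01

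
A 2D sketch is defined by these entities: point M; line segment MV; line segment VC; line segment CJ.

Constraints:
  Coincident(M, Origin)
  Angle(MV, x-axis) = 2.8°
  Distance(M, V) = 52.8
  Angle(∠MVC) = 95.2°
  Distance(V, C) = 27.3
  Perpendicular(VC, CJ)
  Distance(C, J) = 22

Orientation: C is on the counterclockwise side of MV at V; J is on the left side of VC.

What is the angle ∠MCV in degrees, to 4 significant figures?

58.61°

M is at the origin; MV runs at 2.8° with length 52.8, so V = 52.8·(cos 2.8°, sin 2.8°) = (52.74, 2.579). ∠MVC = 95.2°, so VC runs at 2.8° + (180° − 95.2°) = 87.60° from the x-axis; with |VC| = 27.3, C = V + 27.3·(cos 87.60°, sin 87.60°) = (53.88, 29.86). Then cos ∠MCV = CM·CV / (|CM||CV|), giving 58.61°.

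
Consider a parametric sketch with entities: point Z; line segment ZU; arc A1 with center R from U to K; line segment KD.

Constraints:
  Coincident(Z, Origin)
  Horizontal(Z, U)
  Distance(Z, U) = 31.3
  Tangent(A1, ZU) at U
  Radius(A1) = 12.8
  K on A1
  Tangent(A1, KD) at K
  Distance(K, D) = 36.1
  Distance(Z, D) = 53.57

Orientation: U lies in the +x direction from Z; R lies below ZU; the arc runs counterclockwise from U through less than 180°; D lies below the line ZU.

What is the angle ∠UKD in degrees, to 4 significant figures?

133.5°

Checks: |ZU| = 31.30 ✓; |RK| = 12.80 ✓; ∠(RK, KD) = 90.00° ✓; |KD| = 36.10 ✓; |ZD| = 53.57 ✓.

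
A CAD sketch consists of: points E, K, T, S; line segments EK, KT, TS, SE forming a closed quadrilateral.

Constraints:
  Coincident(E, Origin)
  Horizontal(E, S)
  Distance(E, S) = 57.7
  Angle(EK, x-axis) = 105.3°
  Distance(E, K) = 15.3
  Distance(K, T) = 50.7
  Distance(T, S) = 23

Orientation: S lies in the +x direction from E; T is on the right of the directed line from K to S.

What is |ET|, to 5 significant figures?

40.607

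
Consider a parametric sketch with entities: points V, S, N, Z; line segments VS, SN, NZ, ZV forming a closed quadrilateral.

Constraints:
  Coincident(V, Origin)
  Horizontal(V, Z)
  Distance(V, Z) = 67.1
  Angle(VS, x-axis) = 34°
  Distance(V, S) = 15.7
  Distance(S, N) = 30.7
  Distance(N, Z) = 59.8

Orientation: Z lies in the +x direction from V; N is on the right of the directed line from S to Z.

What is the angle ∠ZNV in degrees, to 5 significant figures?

96.154°

Checks: |SN| = 30.70 ✓; |NZ| = 59.80 ✓.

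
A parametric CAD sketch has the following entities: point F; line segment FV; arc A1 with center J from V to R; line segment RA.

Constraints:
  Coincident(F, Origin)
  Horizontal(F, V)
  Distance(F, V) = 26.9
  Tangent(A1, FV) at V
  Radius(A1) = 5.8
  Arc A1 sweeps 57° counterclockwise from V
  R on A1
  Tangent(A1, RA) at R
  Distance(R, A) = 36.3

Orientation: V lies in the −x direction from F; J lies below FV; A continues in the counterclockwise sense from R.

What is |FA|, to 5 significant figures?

61.241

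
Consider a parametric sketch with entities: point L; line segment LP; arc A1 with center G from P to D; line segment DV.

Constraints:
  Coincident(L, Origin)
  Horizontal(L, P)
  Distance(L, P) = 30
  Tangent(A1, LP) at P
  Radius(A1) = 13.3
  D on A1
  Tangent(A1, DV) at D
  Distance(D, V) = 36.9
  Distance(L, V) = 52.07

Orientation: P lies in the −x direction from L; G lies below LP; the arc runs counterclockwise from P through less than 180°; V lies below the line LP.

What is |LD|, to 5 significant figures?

45.666

L is at the origin; L and P share the same y with |LP| = 30.0 and P on the −x side, so P = (-30.000, 0.0000). Tangency of A1 to LP means the radius GP is perpendicular to LP, so G = P + (0, -13.3) = (-30.000, -13.300). Since GD ⟂ DV (tangency), |GV| = √(13.3² + 36.9²) = 39.224 regardless of where D sits on A1. So V lies on both circle(L, 52.07) and circle(G, 39.224); the below-LP intersection is V = (-15.450, -49.725). D is the foot of the tangent from V: D = (-39.946, -22.129).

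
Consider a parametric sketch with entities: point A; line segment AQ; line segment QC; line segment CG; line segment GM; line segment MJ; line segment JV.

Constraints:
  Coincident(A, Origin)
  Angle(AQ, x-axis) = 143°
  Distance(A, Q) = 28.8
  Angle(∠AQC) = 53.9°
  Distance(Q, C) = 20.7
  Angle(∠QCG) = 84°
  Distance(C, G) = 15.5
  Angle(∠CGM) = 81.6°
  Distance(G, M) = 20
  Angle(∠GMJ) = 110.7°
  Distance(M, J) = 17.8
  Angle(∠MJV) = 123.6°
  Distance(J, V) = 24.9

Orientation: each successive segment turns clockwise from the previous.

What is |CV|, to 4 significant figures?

23.54

A is at the origin; AQ runs at 143.0° with length 28.8, so Q = (-23.00, 17.33). ∠AQC = 53.9° gives QC at 16.90° from the x-axis; with |QC| = 20.7, C = (-3.195, 23.35). ∠QCG = 84.0° gives CG at -79.10° from the x-axis; with |CG| = 15.5, G = (-0.2637, 8.129). ∠CGM = 81.6° gives GM at -177.5° from the x-axis; with |GM| = 20.0, M = (-20.24, 7.257). ∠GMJ = 110.7° gives MJ at 113.2° from the x-axis; with |MJ| = 17.8, J = (-27.26, 23.62). ∠MJV = 123.6° gives JV at 56.80° from the x-axis; with |JV| = 24.9, V = (-13.62, 44.45). Then |CV| = |V − C| = 23.54.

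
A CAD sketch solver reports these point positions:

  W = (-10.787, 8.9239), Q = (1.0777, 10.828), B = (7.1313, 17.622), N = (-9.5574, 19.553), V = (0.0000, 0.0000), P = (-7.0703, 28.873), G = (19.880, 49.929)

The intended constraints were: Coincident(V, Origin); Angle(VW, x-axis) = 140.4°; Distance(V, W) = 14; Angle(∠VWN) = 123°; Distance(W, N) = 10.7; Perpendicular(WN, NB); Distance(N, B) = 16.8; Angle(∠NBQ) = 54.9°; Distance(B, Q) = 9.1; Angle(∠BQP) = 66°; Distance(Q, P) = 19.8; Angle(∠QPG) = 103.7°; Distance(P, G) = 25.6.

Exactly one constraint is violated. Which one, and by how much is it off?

Distance(P, G) = 25.6 — off by 8.60.

V = (0.00, 0.00) ✓; VW at 140.4° ✓; |VW| = 14.00 ✓; ∠VWN = 123.0° ✓; |WN| = 10.70 ✓; ∠(WN, NB) = 90.00° ✓; |NB| = 16.80 ✓; ∠NBQ = 54.90° ✓; |BQ| = 9.100 ✓; ∠BQP = 66.00° ✓; |QP| = 19.80 ✓; ∠QPG = 103.7° ✓; |PG| = 34.20 ✗.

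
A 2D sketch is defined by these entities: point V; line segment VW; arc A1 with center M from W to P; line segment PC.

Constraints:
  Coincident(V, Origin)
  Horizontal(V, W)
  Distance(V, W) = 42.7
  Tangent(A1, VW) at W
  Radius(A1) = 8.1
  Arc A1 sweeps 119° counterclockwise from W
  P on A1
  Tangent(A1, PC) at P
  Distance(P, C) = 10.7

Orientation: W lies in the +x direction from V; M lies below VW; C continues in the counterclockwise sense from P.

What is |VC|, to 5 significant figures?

46.068

On A1, W sits at bearing 90° from M; a 119° counterclockwise sweep puts P at bearing 209°, so P = M + 8.1·(cos 209°, sin 209°) = (35.616, -12.027). The tangent condition forces MP to be normal to PC, so PC runs along (−sin 209°, cos 209°); with |PC| = 10.7, C = (40.803, -21.385). Then |VC| = |C − V| = 46.068.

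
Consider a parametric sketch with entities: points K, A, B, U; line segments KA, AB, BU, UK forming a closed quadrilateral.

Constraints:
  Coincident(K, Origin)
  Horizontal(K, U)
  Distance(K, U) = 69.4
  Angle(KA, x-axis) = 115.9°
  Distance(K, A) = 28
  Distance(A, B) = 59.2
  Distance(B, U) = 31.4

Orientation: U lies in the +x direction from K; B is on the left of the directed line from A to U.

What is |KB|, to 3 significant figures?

51.7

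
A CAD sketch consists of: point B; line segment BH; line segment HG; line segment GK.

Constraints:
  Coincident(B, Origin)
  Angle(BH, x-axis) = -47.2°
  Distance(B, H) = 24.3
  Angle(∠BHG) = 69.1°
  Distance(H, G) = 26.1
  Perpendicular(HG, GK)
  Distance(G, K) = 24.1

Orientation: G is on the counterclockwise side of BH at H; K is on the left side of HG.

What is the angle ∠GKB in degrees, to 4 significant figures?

85.41°

∠BHG = 69.1°, so HG runs at -47.2° + (180° − 69.1°) = 63.70° from the x-axis; with |HG| = 26.1, G = H + 26.1·(cos 63.70°, sin 63.70°) = (28.07, 5.569). HG is perpendicular to GK; with |GK| = 24.1 on the left of HG, K = G + 24.1·(-0.8965, 0.4431) = (6.469, 16.25). Then cos ∠GKB = KG·KB / (|KG||KB|), giving 85.41°.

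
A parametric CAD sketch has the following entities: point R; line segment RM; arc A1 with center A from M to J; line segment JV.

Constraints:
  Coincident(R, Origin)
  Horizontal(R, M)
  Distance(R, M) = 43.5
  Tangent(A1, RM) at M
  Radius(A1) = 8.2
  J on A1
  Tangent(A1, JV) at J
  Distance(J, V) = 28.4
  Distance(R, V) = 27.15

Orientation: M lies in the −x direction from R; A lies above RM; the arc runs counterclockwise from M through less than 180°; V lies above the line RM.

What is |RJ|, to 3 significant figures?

38.1

Checks: |AJ| = 8.200 ✓; ∠(AJ, JV) = 90.00° ✓; |JV| = 28.40 ✓; |RV| = 27.15 ✓.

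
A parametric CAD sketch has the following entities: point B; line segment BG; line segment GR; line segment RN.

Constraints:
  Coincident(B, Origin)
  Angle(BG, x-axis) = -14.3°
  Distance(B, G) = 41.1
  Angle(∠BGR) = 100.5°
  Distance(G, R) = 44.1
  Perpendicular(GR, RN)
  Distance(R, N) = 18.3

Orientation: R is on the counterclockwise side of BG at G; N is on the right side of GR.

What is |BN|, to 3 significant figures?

78.2

B is at the origin; BG runs at -14.3° with length 41.1, so G = 41.1·(cos -14.3°, sin -14.3°) = (39.8, -10.2). ∠BGR = 100.5°, so GR runs at -14.3° + (180° − 100.5°) = 65.2° from the x-axis; with |GR| = 44.1, R = G + 44.1·(cos 65.2°, sin 65.2°) = (58.3, 29.9). The perpendicularity gives RN at right angles to GR; with |RN| = 18.3 on the right of GR, N = R + 18.3·(0.908, -0.419) = (74.9, 22.2). Then |BN| = |N − B| = 78.2.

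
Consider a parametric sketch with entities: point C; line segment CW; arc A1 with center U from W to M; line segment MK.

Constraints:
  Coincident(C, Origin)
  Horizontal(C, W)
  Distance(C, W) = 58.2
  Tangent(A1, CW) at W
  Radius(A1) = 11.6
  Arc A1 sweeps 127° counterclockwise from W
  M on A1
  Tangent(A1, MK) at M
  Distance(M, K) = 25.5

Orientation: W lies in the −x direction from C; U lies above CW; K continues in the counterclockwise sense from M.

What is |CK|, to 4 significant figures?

75.16

On A1, W sits at bearing -90° from U; a 127° counterclockwise sweep puts M at bearing 37°, so M = U + 11.6·(cos 37°, sin 37°) = (-48.94, 18.58). Since A1 is tangent to MK there, UM ⟂ MK, so MK runs along (−sin 37°, cos 37°); with |MK| = 25.5, K = (-64.28, 38.95). Then |CK| = |K − C| = 75.16.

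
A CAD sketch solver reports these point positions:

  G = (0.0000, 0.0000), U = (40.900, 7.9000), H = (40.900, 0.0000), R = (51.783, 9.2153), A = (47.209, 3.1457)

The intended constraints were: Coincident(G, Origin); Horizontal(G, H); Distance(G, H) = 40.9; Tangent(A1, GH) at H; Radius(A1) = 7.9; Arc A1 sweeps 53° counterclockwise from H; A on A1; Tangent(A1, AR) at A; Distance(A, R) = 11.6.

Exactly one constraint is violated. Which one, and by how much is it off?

Distance(A, R) = 11.6 — off by 4.00.

G = (0.00, 0.00) ✓; G.y = 0.00, H.y = 0.00 ✓; |GH| = 40.90 ✓; ∠(UH, HG) = 90.00° ✓; |UH| = 7.900 ✓; bearing(U→A) − bearing(U→H) = 53.00° ✓; |UA| = 7.900 ✓; ∠(UA, AR) = 90.00° ✓; |AR| = 7.600 ✗.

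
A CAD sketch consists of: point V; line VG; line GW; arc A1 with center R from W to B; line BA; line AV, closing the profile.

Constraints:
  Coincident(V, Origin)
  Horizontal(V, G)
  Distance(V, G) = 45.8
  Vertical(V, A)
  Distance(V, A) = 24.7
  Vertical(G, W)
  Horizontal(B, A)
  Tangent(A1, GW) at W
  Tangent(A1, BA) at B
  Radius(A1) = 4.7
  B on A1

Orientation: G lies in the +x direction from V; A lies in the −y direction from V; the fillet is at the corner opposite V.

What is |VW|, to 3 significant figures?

50.0

The virtual corner opposite V is at (45.8, -24.7). A1 meets GW tangentially, so RW is at right angles to GW and since A1 is tangent to BA there, RB ⟂ BA, with radius 4.7, so the center R sits 4.7 in from both sides at R = (41.1, -20.0). That places the tangent points at W = (45.8, -20.0) on GW and B = (41.1, -24.7) on BA. Then |VW| = |W − V| = 50.0.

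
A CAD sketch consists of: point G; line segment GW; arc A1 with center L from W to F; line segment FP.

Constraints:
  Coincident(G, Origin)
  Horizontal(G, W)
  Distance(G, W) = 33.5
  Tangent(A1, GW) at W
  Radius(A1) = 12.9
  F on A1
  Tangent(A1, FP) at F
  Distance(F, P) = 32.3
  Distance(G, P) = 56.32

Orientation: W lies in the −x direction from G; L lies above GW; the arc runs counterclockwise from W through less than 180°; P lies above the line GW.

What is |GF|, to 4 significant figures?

26.82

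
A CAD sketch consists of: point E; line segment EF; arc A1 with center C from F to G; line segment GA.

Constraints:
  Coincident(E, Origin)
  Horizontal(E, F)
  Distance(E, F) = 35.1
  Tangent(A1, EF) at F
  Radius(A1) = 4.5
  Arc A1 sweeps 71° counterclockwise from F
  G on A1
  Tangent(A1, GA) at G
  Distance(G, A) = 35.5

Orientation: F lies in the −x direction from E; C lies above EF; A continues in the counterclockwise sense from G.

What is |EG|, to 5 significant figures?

30.994

E is at the origin; E and F share the same y with |EF| = 35.1 and F on the −x side, so F = (-35.100, 0.0000). Since A1 is tangent to EF there, CF ⟂ EF, so C = F + (0, 4.5) = (-35.100, 4.5000). On A1, F sits at bearing -90° from C; a 71° counterclockwise sweep puts G at bearing -19°, so G = C + 4.5·(cos -19°, sin -19°) = (-30.845, 3.0349). Then |EG| = |G − E| = 30.994.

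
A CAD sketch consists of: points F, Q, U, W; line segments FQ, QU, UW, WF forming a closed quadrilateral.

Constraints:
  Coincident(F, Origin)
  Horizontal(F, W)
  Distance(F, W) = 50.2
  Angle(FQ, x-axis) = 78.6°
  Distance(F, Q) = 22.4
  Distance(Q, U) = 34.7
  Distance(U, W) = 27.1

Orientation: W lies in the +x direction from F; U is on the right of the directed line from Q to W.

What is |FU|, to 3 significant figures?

24.9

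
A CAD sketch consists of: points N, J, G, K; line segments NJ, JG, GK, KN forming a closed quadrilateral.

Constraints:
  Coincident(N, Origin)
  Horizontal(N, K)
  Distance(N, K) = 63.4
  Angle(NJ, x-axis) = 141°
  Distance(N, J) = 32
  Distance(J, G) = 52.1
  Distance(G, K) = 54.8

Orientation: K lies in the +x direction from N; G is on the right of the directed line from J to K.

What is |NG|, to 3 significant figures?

20.7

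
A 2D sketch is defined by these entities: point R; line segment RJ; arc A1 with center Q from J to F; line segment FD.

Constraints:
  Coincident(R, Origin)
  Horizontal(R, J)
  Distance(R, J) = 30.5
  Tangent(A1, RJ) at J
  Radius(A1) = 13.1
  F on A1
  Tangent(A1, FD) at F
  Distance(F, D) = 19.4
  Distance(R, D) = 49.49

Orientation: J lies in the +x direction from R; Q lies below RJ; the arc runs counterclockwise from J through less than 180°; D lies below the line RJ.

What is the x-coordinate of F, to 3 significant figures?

20.7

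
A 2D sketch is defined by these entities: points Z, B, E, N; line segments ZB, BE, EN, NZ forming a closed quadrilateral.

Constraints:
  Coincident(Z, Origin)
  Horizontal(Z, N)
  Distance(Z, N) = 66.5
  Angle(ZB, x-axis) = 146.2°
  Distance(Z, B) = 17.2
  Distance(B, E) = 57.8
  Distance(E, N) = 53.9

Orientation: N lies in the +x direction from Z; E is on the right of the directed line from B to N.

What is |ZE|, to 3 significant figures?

41.4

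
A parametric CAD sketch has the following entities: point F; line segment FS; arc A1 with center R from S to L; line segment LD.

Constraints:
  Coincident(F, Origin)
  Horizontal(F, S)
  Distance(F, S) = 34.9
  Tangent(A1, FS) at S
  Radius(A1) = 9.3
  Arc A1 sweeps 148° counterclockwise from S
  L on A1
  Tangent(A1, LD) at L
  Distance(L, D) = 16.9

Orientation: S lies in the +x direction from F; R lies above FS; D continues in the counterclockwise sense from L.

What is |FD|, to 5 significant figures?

36.517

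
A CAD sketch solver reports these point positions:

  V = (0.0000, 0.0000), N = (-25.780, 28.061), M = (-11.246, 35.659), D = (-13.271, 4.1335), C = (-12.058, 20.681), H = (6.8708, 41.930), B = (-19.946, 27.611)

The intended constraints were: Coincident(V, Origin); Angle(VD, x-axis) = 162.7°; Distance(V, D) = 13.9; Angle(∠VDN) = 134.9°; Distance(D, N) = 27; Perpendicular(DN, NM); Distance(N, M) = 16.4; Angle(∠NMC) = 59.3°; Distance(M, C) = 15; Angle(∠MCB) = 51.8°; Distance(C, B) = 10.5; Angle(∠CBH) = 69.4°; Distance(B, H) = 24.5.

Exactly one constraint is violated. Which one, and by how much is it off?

Distance(B, H) = 24.5 — off by 5.90.

V = (0.00, 0.00) ✓; VD at 162.7° ✓; |VD| = 13.90 ✓; ∠VDN = 134.9° ✓; |DN| = 27.00 ✓; ∠(DN, NM) = 90.00° ✓; |NM| = 16.40 ✓; ∠NMC = 59.30° ✓; |MC| = 15.00 ✓; ∠MCB = 51.80° ✓; |CB| = 10.50 ✓; ∠CBH = 69.40° ✓; |BH| = 30.40 ✗.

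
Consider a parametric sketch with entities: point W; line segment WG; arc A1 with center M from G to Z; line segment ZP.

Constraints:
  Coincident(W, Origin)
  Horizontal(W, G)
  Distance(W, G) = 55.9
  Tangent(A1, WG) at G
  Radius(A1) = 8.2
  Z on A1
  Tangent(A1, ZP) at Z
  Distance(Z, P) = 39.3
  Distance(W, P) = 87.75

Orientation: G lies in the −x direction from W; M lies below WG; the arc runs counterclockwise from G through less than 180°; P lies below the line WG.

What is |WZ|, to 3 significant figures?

63.9

Checks: |MZ| = 8.200 ✓; ∠(MZ, ZP) = 90.00° ✓; |ZP| = 39.30 ✓; |WP| = 87.75 ✓.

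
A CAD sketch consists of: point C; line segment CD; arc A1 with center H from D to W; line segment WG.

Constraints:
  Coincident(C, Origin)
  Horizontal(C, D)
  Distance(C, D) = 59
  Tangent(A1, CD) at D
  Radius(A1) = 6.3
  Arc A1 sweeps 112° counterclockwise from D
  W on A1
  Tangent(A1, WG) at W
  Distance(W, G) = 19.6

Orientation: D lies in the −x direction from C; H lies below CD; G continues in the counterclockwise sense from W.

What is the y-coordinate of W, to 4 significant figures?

-8.660

C is at the origin; CD is horizontal with |CD| = 59.0 and D on the −x side, so D = (-59.00, 0.000). Tangency of A1 to CD means the radius HD is perpendicular to CD, so H = D + (0, -6.3) = (-59.00, -6.300). On A1, D sits at bearing 90° from H; a 112° counterclockwise sweep puts W at bearing 202°, so W = H + 6.3·(cos 202°, sin 202°) = (-64.84, -8.660). So W.y = -8.660.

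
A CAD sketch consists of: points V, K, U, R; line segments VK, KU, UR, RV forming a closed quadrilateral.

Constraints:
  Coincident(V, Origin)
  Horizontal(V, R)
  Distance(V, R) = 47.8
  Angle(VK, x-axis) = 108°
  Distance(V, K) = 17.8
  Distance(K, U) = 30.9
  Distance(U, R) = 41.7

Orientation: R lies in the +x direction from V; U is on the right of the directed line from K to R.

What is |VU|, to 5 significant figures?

13.416

Checks: |KU| = 30.90 ✓; |UR| = 41.70 ✓.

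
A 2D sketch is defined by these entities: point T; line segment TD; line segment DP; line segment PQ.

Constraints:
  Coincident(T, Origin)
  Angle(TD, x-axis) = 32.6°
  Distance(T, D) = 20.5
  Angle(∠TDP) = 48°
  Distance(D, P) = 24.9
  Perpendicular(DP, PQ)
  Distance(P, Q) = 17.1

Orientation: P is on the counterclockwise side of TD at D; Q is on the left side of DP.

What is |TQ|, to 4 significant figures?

11.34

T is at the origin; TD runs at 32.6° with length 20.5, so D = 20.5·(cos 32.6°, sin 32.6°) = (17.27, 11.04). ∠TDP = 48.0°, so DP runs at 32.6° + (180° − 48.0°) = 164.6° from the x-axis; with |DP| = 24.9, P = D + 24.9·(cos 164.6°, sin 164.6°) = (-6.736, 17.66). DP is perpendicular to PQ; with |PQ| = 17.1 on the left of DP, Q = P + 17.1·(-0.2656, -0.9641) = (-11.28, 1.171). Then |TQ| = |Q − T| = 11.34.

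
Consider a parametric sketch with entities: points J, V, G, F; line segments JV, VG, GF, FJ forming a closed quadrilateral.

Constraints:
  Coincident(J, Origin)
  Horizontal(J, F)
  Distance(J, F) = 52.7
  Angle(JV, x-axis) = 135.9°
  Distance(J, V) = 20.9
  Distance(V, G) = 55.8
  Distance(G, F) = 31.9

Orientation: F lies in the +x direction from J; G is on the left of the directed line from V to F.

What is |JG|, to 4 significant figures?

48.43

J is at the origin; JF is horizontal with |JF| = 52.7 and F in +x, so F = (52.7, 0). JV runs at 135.9° with |JV| = 20.9, so V = (-15.01, 14.54). G is determined by |VG| = 55.8 and |GF| = 31.9 together: it lies at the intersection of circle(V, 55.8) and circle(F, 31.9). With |VF| = 69.25, the foot of the radical line on VF is 49.76 from V and the perpendicular offset is √(55.8² − 49.76²) = 25.25. Taking the left-of-VF solution: G = (38.94, 28.78).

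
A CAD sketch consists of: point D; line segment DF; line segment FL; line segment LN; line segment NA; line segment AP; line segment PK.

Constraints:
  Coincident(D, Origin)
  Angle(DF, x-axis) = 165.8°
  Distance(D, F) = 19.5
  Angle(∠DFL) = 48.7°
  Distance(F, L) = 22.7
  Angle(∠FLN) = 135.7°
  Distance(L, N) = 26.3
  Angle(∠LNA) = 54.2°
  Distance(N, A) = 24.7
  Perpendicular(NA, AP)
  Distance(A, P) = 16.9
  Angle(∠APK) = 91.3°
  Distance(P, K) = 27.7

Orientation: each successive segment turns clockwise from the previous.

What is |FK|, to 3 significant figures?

41.5

The perpendicularity gives AP at right angles to NA, so AP runs at 134°; with |AP| = 16.9, P = (-3.75, 7.96). ∠APK = 91.3° gives PK at 45.7° from the x-axis; with |PK| = 27.7, K = (15.6, 27.8). Then |FK| = |K − F| = 41.5.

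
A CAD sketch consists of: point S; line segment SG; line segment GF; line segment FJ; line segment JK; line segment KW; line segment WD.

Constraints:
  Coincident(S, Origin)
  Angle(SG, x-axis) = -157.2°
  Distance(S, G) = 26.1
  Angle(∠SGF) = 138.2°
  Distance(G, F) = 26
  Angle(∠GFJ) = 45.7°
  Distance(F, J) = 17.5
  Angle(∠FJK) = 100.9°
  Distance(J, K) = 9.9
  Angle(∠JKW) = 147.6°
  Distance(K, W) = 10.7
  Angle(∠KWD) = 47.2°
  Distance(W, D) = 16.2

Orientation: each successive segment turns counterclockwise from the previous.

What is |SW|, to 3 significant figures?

28.8

S is at the origin; SG runs at -157.2° with length 26.1, so G = (-24.1, -10.1). ∠SGF = 138.2° gives GF at -115° from the x-axis; with |GF| = 26.0, F = (-35.2, -33.6). ∠GFJ = 45.7° gives FJ at 18.9° from the x-axis; with |FJ| = 17.5, J = (-18.7, -27.9). ∠FJK = 100.9° gives JK at 98.0° from the x-axis; with |JK| = 9.9, K = (-20.0, -18.1). ∠JKW = 147.6° gives KW at 130° from the x-axis; with |KW| = 10.7, W = (-27.0, -9.98). Then |SW| = |W − S| = 28.8.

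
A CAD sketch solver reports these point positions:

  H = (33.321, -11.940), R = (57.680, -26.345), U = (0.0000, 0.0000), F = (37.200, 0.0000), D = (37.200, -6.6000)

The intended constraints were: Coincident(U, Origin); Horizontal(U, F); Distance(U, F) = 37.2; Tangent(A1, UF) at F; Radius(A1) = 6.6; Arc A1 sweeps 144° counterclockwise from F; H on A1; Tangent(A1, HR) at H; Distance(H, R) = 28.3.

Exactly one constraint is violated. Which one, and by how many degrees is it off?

Tangent(A1, HR) at H — off by 5.40°.

U = (0.00, 0.00) ✓; U.y = 0.00, F.y = 0.00 ✓; |UF| = 37.20 ✓; ∠(DF, FU) = 90.00° ✓; |DF| = 6.600 ✓; bearing(D→H) − bearing(D→F) = 144.0° ✓; |DH| = 6.600 ✓; ∠(DH, HR) = 84.60° ✗; |HR| = 28.30 ✓.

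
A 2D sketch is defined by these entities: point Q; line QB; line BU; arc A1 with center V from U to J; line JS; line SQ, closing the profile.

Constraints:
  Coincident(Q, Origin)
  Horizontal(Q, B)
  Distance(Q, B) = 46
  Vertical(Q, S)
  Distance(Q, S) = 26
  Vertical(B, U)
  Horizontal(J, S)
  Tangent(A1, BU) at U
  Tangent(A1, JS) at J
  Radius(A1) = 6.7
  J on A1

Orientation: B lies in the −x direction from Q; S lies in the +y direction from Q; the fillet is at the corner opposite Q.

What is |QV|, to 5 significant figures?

43.783

QS is vertical with |QS| = 26.0 and S on the +y side, so S = (0.0000, 26.000). The virtual corner opposite Q is at (-46.000, 26.000). Since A1 is tangent to BU there, VU ⟂ BU and tangency of A1 to JS means the radius VJ is perpendicular to JS, with radius 6.7, so the center V sits 6.7 in from both sides at V = (-39.300, 19.300). Then |QV| = |V − Q| = 43.783.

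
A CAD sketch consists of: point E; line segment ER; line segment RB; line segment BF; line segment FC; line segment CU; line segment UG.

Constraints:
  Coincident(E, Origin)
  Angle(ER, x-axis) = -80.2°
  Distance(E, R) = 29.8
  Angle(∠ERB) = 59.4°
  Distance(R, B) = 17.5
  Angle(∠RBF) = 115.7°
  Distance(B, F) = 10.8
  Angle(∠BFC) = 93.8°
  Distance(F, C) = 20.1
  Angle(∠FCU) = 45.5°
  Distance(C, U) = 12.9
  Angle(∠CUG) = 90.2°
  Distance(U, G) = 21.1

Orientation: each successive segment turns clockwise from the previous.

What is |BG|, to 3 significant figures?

16.6

E is at the origin; ER runs at -80.2° with length 29.8, so R = (5.07, -29.4). ∠ERB = 59.4° gives RB at 159° from the x-axis; with |RB| = 17.5, B = (-11.3, -23.2). ∠RBF = 115.7° gives BF at 94.9° from the x-axis; with |BF| = 10.8, F = (-12.2, -12.4). ∠BFC = 93.8° gives FC at 8.70° from the x-axis; with |FC| = 20.1, C = (7.66, -9.35). ∠FCU = 45.5° gives CU at -126° from the x-axis; with |CU| = 12.9, U = (0.113, -19.8). ∠CUG = 90.2° gives UG at 144° from the x-axis; with |UG| = 21.1, G = (-17.0, -7.53). Then |BG| = |G − B| = 16.6.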